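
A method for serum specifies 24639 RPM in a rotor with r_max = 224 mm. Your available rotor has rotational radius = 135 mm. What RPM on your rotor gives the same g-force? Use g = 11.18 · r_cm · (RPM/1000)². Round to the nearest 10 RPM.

Original rotor: r = 224 mm = 22.4 cm
RCF_original = 11.18 × 22.4 × (24.639)² = 11.18 × 22.4 × 607.080321 ≈ 152,032.3 × g
Your rotor: r = 135 mm = 13.5 cm
152,032.3 = 11.18 × 13.5 × (N/1000)²
(N/1000)² = 152,032.3 / 150.93 = 1007.303
N = 1000 × √1007.303 ≈ 31,738.0

≈ 31740 RPM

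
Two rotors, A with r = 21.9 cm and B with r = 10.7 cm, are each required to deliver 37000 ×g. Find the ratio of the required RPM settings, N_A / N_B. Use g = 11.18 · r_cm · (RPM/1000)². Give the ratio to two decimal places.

At fixed RCF, N ∝ 1/√r, so N_A/N_B = √(r_B/r_A) = √(10.7/21.9) = √0.488584 = 0.6990.

0.70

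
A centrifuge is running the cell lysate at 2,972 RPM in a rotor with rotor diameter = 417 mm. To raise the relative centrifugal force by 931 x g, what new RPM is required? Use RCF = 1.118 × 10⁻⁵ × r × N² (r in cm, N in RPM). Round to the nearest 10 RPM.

≈ 3580 RPM

r = 417 mm / 2 = 208.5 mm = 20.85 cm
Current RCF = 1.118 × 10⁻⁵ × 20.85 × (2972)² = 1.118 × 10⁻⁵ × 20.85 × 8,832,784 ≈ 2,058.9 × g
Target RCF = 2,058.9 + 931 = 2,989.9 × g
N² = 2,989.9 / (23.3103 × 10⁻⁵) = 12,826,519
N ≈ √12,826,519 ≈ 3,581.4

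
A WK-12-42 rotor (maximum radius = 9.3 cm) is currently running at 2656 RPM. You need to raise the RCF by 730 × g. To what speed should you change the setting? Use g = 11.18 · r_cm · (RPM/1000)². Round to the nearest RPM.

3752 RPM

Current RCF = 11.18 × 9.3 × (2.656)² = 11.18 × 9.3 × 7.054336 ≈ 733.5 × g
Target RCF = 733.5 + 730 = 1,463.5 × g
(N/1000)² = 1,463.5 / 103.974 = 14.07563
N = 1000 × √14.07563 ≈ 3,751.8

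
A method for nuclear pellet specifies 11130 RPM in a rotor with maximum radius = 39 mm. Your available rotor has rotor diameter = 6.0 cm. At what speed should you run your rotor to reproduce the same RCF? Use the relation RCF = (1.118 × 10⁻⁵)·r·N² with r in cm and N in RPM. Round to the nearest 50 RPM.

Original rotor: r = 39 mm = 3.9 cm
RCF_original = 1.118 × 10⁻⁵ × 3.9 × (11130)² = 1.118 × 10⁻⁵ × 3.9 × 123,876,900 ≈ 5,401.3 × g
Your rotor: r = 6.0 / 2 = 3 cm
5,401.3 = 1.118 × 10⁻⁵ × 3 × N²
N² = 5,401.3 / (3.354 × 10⁻⁵) = 161,040,549
N ≈ √161,040,549 ≈ 12,690.2

≈ 12700 RPM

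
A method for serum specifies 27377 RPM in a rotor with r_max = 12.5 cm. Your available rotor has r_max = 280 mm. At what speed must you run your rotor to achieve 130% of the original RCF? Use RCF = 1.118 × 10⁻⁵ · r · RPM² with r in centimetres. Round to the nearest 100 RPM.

20900 RPM

RCF_original = 1.118 × 10⁻⁵ × 12.5 × (27377)² = 1.118 × 10⁻⁵ × 12.5 × 749,500,129 ≈ 104,742.6 × g
Target RCF = 1.3 × 104,742.6 ≈ 136,165.4 × g
Your rotor: r = 280 mm = 28.0 cm
136,165.4 = 1.118 × 10⁻⁵ × 28 × N²
N² = 136,165.4 / (31.304 × 10⁻⁵) = 434,977,639
N ≈ √434,977,639 ≈ 20,856.1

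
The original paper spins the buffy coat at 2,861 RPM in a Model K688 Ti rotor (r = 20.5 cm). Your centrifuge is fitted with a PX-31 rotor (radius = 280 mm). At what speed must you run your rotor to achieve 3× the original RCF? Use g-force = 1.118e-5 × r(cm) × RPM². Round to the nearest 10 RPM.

4240 RPM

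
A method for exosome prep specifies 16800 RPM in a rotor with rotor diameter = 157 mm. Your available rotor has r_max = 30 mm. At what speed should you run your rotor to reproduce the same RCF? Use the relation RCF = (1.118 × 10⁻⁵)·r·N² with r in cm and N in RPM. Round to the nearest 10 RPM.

Original rotor: r = 157 mm / 2 = 78.5 mm = 7.85 cm
RCF_original = 1.118 × 10⁻⁵ × 7.85 × (16800)² = 1.118 × 10⁻⁵ × 7.85 × 282,240,000 ≈ 24,770.2 × g
Your rotor: r = 30 mm = 3.0 cm
24,770.2 = 1.118 × 10⁻⁵ × 3 × N²
N² = 24,770.2 / (3.354 × 10⁻⁵) = 738,527,132
N ≈ √738,527,132 ≈ 27,175.9

≈ 27180 RPM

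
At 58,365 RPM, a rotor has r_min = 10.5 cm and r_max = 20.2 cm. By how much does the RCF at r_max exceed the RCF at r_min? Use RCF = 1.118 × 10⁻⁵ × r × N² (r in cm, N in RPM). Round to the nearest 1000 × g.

≈ 369000 ×g

ΔRCF = 1.118 × 10⁻⁵ × (r_max − r_min) × N² = 1.118 × 10⁻⁵ × 9.7 × 3,406,473,225 ≈ 369,418.4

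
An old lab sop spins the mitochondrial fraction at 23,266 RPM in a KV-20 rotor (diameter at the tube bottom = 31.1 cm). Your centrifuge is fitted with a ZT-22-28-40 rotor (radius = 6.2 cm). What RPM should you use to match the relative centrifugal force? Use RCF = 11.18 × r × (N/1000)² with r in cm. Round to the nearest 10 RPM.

Original rotor: r = 31.1 / 2 = 15.55 cm
RCF = 11.18 × r × (N/1000)²
RCF_original = 11.18 × 15.55 × (23.266)² = 11.18 × 15.55 × 541.306756 ≈ 94,105.6 × g
94,105.6 = 11.18 × 6.2 × (N/1000)²
(N/1000)² = 94,105.6 / 69.316 = 1357.632
N = 1000 × √1357.632 ≈ 36,846.1

36850 RPM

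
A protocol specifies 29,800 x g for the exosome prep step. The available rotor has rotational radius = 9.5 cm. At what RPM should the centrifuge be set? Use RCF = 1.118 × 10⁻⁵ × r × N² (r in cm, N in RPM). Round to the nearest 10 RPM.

16750 RPM

29,800 = 1.118 × 10⁻⁵ × 9.5 × N²
N² = 29,800 / (10.621 × 10⁻⁵) = 280,576,217
N ≈ √280,576,217 ≈ 16,750.4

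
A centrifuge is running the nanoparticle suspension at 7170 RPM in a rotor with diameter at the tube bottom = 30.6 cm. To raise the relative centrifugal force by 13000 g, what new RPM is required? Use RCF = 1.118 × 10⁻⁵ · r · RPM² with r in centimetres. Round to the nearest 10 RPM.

N₂ ≈ 11290 RPM

r = 30.6 / 2 = 15.3 cm
Current RCF = 1.118 × 10⁻⁵ × 15.3 × (7170)² = 1.118 × 10⁻⁵ × 15.3 × 51,408,900 ≈ 8,793.7 × g
Target RCF = 8,793.7 + 13,000 = 21,793.7 × g
N² = 21,793.7 / (17.1054 × 10⁻⁵) = 127,408,304
N ≈ √127,408,304 ≈ 11,287.5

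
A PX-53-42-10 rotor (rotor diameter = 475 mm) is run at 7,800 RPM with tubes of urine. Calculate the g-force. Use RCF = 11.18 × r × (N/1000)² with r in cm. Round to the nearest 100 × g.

r = 475 mm / 2 = 237.5 mm = 23.75 cm
RCF = 11.18 × r × (N/1000)²
RCF = 11.18 × 23.75 × (7.8)² = 11.18 × 23.75 × 60.84 ≈ 16,154.5 × g

≈ 16200 x g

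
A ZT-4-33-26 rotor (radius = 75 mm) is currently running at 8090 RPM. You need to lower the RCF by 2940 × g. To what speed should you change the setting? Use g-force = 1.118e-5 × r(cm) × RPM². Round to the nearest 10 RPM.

r = 75 mm = 7.5 cm
Current RCF = 1.118 × 10⁻⁵ × 7.5 × (8090)² = 1.118 × 10⁻⁵ × 7.5 × 65,448,100 ≈ 5,487.8 × g
Target RCF = 5,487.8 − 2,940 = 2,547.8 × g
N² = 2,547.8 / (8.385 × 10⁻⁵) = 30,385,212
N ≈ √30,385,212 ≈ 5,512.3

5510 RPM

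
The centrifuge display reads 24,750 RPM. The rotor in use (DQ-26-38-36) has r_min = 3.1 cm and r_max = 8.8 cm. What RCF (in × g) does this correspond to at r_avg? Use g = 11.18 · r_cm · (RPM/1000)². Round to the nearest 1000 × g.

RCF ≈ 41000 × g

r_avg = (3.1 + 8.8) / 2 = 5.95 cm
RCF = 11.18 × 5.95 × (24.75)² = 11.18 × 5.95 × 612.5625 ≈ 40,748.3 × g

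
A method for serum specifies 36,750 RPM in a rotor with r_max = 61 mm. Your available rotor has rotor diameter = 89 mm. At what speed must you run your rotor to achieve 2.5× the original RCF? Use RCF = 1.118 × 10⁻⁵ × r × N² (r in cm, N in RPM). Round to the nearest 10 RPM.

Original rotor: r = 61 mm = 6.1 cm
RCF = 1.118 × 10⁻⁵ × r × N²
RCF_original = 1.118 × 10⁻⁵ × 6.1 × (36750)² = 1.118 × 10⁻⁵ × 6.1 × 1,350,562,500 ≈ 92,105.7 × g
Target RCF = 2.5 × 92,105.7 ≈ 230,264.2 × g
Your rotor: r = 89 mm / 2 = 44.5 mm = 4.45 cm
230,264.2 = 1.118 × 10⁻⁵ × 4.45 × N²
N² = 230,264.2 / (4.9751 × 10⁻⁵) = 4,628,333,099
N ≈ √4,628,333,099 ≈ 68,031.9

≈ 68030 RPM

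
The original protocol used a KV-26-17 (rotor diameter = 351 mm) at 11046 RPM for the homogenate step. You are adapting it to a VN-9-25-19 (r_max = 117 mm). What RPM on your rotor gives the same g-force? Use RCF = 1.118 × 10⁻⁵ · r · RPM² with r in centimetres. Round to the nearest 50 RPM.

13550 RPM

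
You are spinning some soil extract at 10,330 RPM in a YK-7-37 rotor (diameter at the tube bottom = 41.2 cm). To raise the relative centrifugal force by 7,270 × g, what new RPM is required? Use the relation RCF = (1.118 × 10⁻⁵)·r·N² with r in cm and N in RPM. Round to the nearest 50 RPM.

11750 RPM

r = 41.2 / 2 = 20.6 cm
Current RCF = 1.118 × 10⁻⁵ × 20.6 × (10330)² = 1.118 × 10⁻⁵ × 20.6 × 106,708,900 ≈ 24,575.9 × g
Target RCF = 24,575.9 + 7,270 = 31,845.9 × g
N² = 31,845.9 / (23.0308 × 10⁻⁵) = 138,275,266
N ≈ √138,275,266 ≈ 11,759.1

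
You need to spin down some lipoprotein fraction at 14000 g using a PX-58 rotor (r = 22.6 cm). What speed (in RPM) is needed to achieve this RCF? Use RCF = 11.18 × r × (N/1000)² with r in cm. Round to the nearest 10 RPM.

N ≈ 7440 RPM

14,000 = 11.18 × 22.6 × (N/1000)²
(N/1000)² = 14,000 / 252.668 = 55.40868
N = 1000 × √55.40868 ≈ 7,443.7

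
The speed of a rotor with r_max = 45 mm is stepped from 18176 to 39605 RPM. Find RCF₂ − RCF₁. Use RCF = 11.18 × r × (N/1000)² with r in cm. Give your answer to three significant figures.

≈ 62300 g

r = 45 mm = 4.5 cm
RCF₁ = 11.18 × 4.5 × (18.176)² = 11.18 × 4.5 × 330.366976 ≈ 16,620.8 × g
RCF₂ = 11.18 × 4.5 × (39.605)² = 11.18 × 4.5 × 1,568.556025 ≈ 78,914.1 × g
Increase = 78,914.1 − 16,620.8 = 62,293.3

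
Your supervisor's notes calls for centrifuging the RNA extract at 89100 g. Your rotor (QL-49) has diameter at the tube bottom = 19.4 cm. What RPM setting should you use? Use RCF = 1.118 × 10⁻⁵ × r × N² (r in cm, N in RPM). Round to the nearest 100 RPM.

r = 19.4 / 2 = 9.7 cm
89,100 = 1.118 × 10⁻⁵ × 9.7 × N²
N² = 89,100 / (10.8446 × 10⁻⁵) = 821,607,067
N ≈ √821,607,067 ≈ 28,663.7

≈ 28700 RPM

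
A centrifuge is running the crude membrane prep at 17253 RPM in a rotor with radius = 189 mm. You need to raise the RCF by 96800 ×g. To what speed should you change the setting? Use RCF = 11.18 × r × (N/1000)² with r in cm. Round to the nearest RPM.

N₂ ≈ 27491 RPM

r = 189 mm = 18.9 cm
Current RCF = 11.18 × 18.9 × (17.253)² = 11.18 × 18.9 × 297.666009 ≈ 62,897.4 × g
Target RCF = 62,897.4 + 96,800 = 159,697.4 × g
(N/1000)² = 159,697.4 / 211.302 = 755.778
N = 1000 × √755.778 ≈ 27,491.4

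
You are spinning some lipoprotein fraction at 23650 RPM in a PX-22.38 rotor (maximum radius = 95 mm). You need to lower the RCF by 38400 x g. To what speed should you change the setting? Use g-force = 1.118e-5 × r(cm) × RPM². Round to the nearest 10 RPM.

r = 95 mm = 9.5 cm
Current RCF = 1.118 × 10⁻⁵ × 9.5 × (23650)² = 1.118 × 10⁻⁵ × 9.5 × 559,322,500 ≈ 59,405.6 × g
Target RCF = 59,405.6 − 38,400 = 21,005.6 × g
N² = 21,005.6 / (10.621 × 10⁻⁵) = 197,774,221
N ≈ √197,774,221 ≈ 14,063.2

14060 RPM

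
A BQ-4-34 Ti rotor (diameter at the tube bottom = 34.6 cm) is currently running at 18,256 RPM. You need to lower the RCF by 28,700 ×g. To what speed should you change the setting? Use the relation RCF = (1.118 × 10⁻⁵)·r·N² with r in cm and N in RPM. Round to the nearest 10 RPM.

≈ 13600 RPM

r = 34.6 / 2 = 17.3 cm
Current RCF = 1.118 × 10⁻⁵ × 17.3 × (18256)² = 1.118 × 10⁻⁵ × 17.3 × 333,281,536 ≈ 64,461.3 × g
Target RCF = 64,461.3 − 28,700 = 35,761.3 × g
N² = 35,761.3 / (19.3414 × 10⁻⁵) = 184,895,095
N ≈ √184,895,095 ≈ 13,597.6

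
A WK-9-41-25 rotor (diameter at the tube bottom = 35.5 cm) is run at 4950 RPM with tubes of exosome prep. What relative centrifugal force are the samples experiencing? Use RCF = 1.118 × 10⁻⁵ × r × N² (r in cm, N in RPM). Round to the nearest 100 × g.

RCF ≈ 4900 × g

r = 35.5 / 2 = 17.75 cm
RCF = 1.118 × 10⁻⁵ × r × N²
RCF = 1.118 × 10⁻⁵ × 17.75 × (4950)² = 1.118 × 10⁻⁵ × 17.75 × 24,502,500 ≈ 4,862.4 × g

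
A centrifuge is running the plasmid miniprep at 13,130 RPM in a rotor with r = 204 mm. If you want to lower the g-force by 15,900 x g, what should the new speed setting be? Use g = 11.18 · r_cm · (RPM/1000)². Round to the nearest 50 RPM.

r = 204 mm = 20.4 cm
Current RCF = 11.18 × 20.4 × (13.13)² = 11.18 × 20.4 × 172.3969 ≈ 39,318.9 × g
Target RCF = 39,318.9 − 15,900 = 23,418.9 × g
(N/1000)² = 23,418.9 / 228.072 = 102.682
N = 1000 × √102.682 ≈ 10,133.2

≈ 10150 RPM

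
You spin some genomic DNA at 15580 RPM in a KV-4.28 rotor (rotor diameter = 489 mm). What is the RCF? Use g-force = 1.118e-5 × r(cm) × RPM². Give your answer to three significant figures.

RCF ≈ 66400 ×g

r = 489 mm / 2 = 244.5 mm = 24.45 cm
RCF = 1.118 × 10⁻⁵ × 24.45 × (15580)² = 1.118 × 10⁻⁵ × 24.45 × 242,736,400 ≈ 66,352.2 × g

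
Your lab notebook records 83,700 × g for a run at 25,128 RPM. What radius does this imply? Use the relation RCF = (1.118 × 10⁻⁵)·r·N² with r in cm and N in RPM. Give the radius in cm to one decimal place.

≈ 11.9 cm

83700 = 1.118 × 10⁻⁵ × r × (25128)²
r = 83700 / (1.118 × 10⁻⁵ × 631,416,384) = 83700 / 7059.235 ≈ 11.857 cm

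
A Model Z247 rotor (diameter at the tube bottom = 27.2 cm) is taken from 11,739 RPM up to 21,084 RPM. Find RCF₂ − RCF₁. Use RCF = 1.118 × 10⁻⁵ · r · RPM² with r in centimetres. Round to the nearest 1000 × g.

47000 g

r = 27.2 / 2 = 13.6 cm
RCF₁ = 1.118 × 10⁻⁵ × 13.6 × (11739)² = 1.118 × 10⁻⁵ × 13.6 × 137,804,121 ≈ 20,952.8 × g
RCF₂ = 1.118 × 10⁻⁵ × 13.6 × (21084)² = 1.118 × 10⁻⁵ × 13.6 × 444,535,056 ≈ 67,590.7 × g
Increase = 67,590.7 − 20,952.8 = 46,637.9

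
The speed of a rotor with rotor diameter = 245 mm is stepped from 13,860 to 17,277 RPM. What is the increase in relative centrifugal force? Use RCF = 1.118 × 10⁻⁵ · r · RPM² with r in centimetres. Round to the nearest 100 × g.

14600 g

r = 245 mm / 2 = 122.5 mm = 12.25 cm
RCF₁ = 1.118 × 10⁻⁵ × 12.25 × (13860)² = 1.118 × 10⁻⁵ × 12.25 × 192,099,600 ≈ 26,309 × g
RCF₂ = 1.118 × 10⁻⁵ × 12.25 × (17277)² = 1.118 × 10⁻⁵ × 12.25 × 298,494,729 ≈ 40,880.3 × g
Increase = 40,880.3 − 26,309 = 14,571.3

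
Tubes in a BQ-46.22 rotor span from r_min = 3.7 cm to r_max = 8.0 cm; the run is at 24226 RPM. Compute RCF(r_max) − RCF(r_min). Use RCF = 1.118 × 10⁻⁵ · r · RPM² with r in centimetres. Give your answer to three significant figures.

28200 x g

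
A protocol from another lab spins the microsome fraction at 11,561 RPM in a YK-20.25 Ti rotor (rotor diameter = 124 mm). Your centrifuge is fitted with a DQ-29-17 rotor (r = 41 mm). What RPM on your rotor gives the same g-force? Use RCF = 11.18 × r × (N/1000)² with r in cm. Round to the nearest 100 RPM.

≈ 14200 RPM

Original rotor: r = 124 mm / 2 = 62 mm = 6.2 cm
RCF = 11.18 × r × (N/1000)²
RCF_original = 11.18 × 6.2 × (11.561)² = 11.18 × 6.2 × 133.656721 ≈ 9,264.5 × g
Your rotor: r = 41 mm = 4.1 cm
9,264.5 = 11.18 × 4.1 × (N/1000)²
(N/1000)² = 9,264.5 / 45.838 = 202.114
N = 1000 × √202.114 ≈ 14,216.7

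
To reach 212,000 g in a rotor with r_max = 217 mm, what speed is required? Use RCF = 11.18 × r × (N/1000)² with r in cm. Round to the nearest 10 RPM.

r = 217 mm = 21.7 cm
212,000 = 11.18 × 21.7 × (N/1000)²
(N/1000)² = 212,000 / 242.606 = 873.8448
N = 1000 × √873.8448 ≈ 29,560.9

N ≈ 29560 RPM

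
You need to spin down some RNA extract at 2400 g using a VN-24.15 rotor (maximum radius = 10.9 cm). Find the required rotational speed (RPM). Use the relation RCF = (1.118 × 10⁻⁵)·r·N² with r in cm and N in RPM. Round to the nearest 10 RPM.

≈ 4440 RPM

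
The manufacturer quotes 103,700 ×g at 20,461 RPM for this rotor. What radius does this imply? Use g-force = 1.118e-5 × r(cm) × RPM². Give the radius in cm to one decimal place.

22.2 cm

RCF = 1.118 × 10⁻⁵ × r × N²
103700 = 1.118 × 10⁻⁵ × r × (20461)²
r = 103700 / (1.118 × 10⁻⁵ × 418,652,521) = 103700 / 4680.535 ≈ 22.156 cm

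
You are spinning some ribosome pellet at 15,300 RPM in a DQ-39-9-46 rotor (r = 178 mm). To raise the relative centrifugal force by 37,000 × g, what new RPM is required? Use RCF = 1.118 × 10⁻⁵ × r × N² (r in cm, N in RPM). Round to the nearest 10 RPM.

r = 178 mm = 17.8 cm
Current RCF = 1.118 × 10⁻⁵ × 17.8 × (15300)² = 1.118 × 10⁻⁵ × 17.8 × 234,090,000 ≈ 46,584.8 × g
Target RCF = 46,584.8 + 37,000 = 83,584.8 × g
N² = 83,584.8 / (19.9004 × 10⁻⁵) = 420,015,678
N ≈ √420,015,678 ≈ 20,494.3

≈ 20490 RPM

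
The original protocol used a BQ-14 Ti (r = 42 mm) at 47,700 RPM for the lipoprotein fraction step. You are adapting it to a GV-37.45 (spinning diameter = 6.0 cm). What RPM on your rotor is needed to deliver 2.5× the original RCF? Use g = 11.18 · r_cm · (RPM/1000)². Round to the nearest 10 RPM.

Original rotor: r = 42 mm = 4.2 cm
RCF_original = 11.18 × 4.2 × (47.7)² = 11.18 × 4.2 × 2,275.29 ≈ 106,838.5 × g
Target RCF = 2.5 × 106,838.5 ≈ 267,096.2 × g
Your rotor: r = 6.0 / 2 = 3 cm
267,096.2 = 11.18 × 3 × (N/1000)²
(N/1000)² = 267,096.2 / 33.54 = 7963.512
N = 1000 × √7963.512 ≈ 89,238.5

89240 RPM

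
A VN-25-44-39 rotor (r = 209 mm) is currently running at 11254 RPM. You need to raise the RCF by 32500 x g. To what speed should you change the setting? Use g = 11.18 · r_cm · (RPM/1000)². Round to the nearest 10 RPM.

N₂ ≈ 16300 RPM

r = 209 mm = 20.9 cm
Current RCF = 11.18 × 20.9 × (11.254)² = 11.18 × 20.9 × 126.652516 ≈ 29,593.9 × g
Target RCF = 29,593.9 + 32,500 = 62,093.9 × g
(N/1000)² = 62,093.9 / 233.662 = 265.7424
N = 1000 × √265.7424 ≈ 16,301.6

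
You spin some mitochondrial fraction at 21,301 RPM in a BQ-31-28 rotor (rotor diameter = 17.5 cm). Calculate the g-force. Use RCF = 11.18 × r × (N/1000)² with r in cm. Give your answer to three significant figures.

r = 17.5 / 2 = 8.75 cm
RCF = 11.18 × r × (N/1000)²
RCF = 11.18 × 8.75 × (21.301)² = 11.18 × 8.75 × 453.732601 ≈ 44,386.4 × g

44400 x g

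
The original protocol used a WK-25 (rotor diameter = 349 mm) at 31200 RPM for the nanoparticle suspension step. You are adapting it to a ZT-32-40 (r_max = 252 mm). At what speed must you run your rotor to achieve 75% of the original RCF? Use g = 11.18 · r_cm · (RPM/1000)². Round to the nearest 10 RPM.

22480 RPM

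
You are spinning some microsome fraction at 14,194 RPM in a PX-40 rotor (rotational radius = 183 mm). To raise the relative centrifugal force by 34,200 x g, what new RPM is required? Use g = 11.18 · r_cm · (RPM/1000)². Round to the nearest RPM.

N₂ ≈ 19200 RPM

r = 183 mm = 18.3 cm
Current RCF = 11.18 × 18.3 × (14.194)² = 11.18 × 18.3 × 201.469636 ≈ 41,219.5 × g
Target RCF = 41,219.5 + 34,200 = 75,419.5 × g
(N/1000)² = 75,419.5 / 204.594 = 368.6301
N = 1000 × √368.6301 ≈ 19,199.7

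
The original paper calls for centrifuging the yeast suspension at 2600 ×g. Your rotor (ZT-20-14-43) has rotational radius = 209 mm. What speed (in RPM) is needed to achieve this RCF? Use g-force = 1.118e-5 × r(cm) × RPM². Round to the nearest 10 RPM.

≈ 3340 RPM

r = 209 mm = 20.9 cm
2,600 = 1.118 × 10⁻⁵ × 20.9 × N²
N² = 2,600 / (23.3662 × 10⁻⁵) = 11,127,184
N ≈ √11,127,184 ≈ 3,335.7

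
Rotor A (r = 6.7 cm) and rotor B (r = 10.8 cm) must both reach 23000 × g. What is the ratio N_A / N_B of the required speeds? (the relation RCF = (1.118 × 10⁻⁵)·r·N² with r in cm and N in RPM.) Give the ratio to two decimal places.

1.27

At fixed RCF, N ∝ 1/√r, so N_A/N_B = √(r_B/r_A) = √(10.8/6.7) = √1.611940 = 1.2696.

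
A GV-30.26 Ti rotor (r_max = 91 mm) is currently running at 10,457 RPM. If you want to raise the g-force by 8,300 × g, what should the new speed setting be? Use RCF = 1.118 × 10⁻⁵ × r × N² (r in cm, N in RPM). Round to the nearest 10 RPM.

≈ 13820 RPM

r = 91 mm = 9.1 cm
Current RCF = 1.118 × 10⁻⁵ × 9.1 × (10457)² = 1.118 × 10⁻⁵ × 9.1 × 109,348,849 ≈ 11,124.9 × g
Target RCF = 11,124.9 + 8,300 = 19,424.9 × g
N² = 19,424.9 / (10.1738 × 10⁻⁵) = 190,930,626
N ≈ √190,930,626 ≈ 13,817.8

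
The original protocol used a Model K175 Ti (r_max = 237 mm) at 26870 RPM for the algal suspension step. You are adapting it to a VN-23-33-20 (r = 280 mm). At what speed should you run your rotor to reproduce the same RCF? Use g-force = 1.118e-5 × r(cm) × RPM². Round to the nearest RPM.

24721 RPM

Original rotor: r = 237 mm = 23.7 cm
RCF = 1.118 × 10⁻⁵ × r × N²
RCF_original = 1.118 × 10⁻⁵ × 23.7 × (26870)² = 1.118 × 10⁻⁵ × 23.7 × 721,996,900 ≈ 191,304.6 × g
Your rotor: r = 280 mm = 28.0 cm
191,304.6 = 1.118 × 10⁻⁵ × 28 × N²
N² = 191,304.6 / (31.304 × 10⁻⁵) = 611,118,707
N ≈ √611,118,707 ≈ 24,720.8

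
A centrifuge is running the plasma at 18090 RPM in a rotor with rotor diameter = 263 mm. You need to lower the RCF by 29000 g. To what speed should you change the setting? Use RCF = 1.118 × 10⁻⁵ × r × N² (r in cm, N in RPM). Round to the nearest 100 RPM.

r = 263 mm / 2 = 131.5 mm = 13.15 cm
Current RCF = 1.118 × 10⁻⁵ × 13.15 × (18090)² = 1.118 × 10⁻⁵ × 13.15 × 327,248,100 ≈ 48,111 × g
Target RCF = 48,111 − 29,000 = 19,111 × g
N² = 19,111 / (14.7017 × 10⁻⁵) = 129,991,770
N ≈ √129,991,770 ≈ 11,401.4

≈ 11400 RPM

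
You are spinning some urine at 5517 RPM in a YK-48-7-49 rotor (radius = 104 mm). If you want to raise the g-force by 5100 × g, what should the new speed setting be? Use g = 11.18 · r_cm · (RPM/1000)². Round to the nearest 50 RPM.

r = 104 mm = 10.4 cm
Current RCF = 11.18 × 10.4 × (5.517)² = 11.18 × 10.4 × 30.437289 ≈ 3,539 × g
Target RCF = 3,539 + 5,100 = 8,639 × g
(N/1000)² = 8,639 / 116.272 = 74.29992
N = 1000 × √74.29992 ≈ 8,619.7

8600 RPM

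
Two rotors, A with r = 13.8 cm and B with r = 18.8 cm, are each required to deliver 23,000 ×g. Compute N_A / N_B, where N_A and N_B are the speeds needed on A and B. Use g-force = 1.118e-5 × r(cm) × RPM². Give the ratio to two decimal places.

1.17

At fixed RCF, N ∝ 1/√r, so N_A/N_B = √(r_B/r_A) = √(18.8/13.8) = √1.362319 = 1.1672.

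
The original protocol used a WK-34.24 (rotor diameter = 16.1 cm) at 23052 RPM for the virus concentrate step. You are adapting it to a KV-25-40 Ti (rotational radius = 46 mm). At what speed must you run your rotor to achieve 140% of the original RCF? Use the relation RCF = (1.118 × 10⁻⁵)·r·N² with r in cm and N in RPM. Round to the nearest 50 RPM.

36100 RPM

Original rotor: r = 16.1 / 2 = 8.05 cm
RCF_original = 1.118 × 10⁻⁵ × 8.05 × (23052)² = 1.118 × 10⁻⁵ × 8.05 × 531,394,704 ≈ 47,825 × g
Target RCF = 1.4 × 47,825 ≈ 66,955 × g
Your rotor: r = 46 mm = 4.6 cm
66,955 = 1.118 × 10⁻⁵ × 4.6 × N²
N² = 66,955 / (5.1428 × 10⁻⁵) = 1,301,917,244
N ≈ √1,301,917,244 ≈ 36,082.1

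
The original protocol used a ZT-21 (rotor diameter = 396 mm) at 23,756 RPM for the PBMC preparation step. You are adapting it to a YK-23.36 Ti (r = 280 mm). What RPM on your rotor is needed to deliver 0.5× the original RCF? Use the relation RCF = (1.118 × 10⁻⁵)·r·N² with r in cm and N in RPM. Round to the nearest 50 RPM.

Original rotor: r = 396 mm / 2 = 198 mm = 19.8 cm
RCF_original = 1.118 × 10⁻⁵ × 19.8 × (23756)² = 1.118 × 10⁻⁵ × 19.8 × 564,347,536 ≈ 124,926.2 × g
Target RCF = 0.5 × 124,926.2 ≈ 62,463.1 × g
Your rotor: r = 280 mm = 28.0 cm
62,463.1 = 1.118 × 10⁻⁵ × 28 × N²
N² = 62,463.1 / (31.304 × 10⁻⁵) = 199,537,120
N ≈ √199,537,120 ≈ 14,125.8

≈ 14150 RPM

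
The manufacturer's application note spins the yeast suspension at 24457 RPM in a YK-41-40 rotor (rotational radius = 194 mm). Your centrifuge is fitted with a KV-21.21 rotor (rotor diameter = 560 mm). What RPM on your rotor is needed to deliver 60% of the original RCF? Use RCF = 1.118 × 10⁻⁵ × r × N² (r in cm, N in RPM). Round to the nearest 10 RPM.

≈ 15770 RPM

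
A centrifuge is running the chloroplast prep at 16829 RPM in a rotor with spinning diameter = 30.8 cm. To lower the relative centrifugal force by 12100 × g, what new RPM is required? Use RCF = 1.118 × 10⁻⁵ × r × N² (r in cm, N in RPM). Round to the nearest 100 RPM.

14600 RPM

r = 30.8 / 2 = 15.4 cm
Current RCF = 1.118 × 10⁻⁵ × 15.4 × (16829)² = 1.118 × 10⁻⁵ × 15.4 × 283,215,241 ≈ 48,761.7 × g
Target RCF = 48,761.7 − 12,100 = 36,661.7 × g
N² = 36,661.7 / (17.2172 × 10⁻⁵) = 212,936,482
N ≈ √212,936,482 ≈ 14,592.3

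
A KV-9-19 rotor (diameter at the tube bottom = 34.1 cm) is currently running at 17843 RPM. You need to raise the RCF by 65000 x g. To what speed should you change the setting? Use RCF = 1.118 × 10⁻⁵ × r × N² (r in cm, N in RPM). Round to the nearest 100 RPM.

r = 34.1 / 2 = 17.05 cm
Current RCF = 1.118 × 10⁻⁵ × 17.05 × (17843)² = 1.118 × 10⁻⁵ × 17.05 × 318,372,649 ≈ 60,687.9 × g
Target RCF = 60,687.9 + 65,000 = 125,687.9 × g
N² = 125,687.9 / (19.0619 × 10⁻⁵) = 659,367,115
N ≈ √659,367,115 ≈ 25,678.1

N₂ ≈ 25700 RPM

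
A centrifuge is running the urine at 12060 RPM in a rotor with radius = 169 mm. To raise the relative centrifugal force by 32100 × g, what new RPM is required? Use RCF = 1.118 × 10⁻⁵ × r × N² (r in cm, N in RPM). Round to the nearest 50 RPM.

r = 169 mm = 16.9 cm
Current RCF = 1.118 × 10⁻⁵ × 16.9 × (12060)² = 1.118 × 10⁻⁵ × 16.9 × 145,443,600 ≈ 27,480.4 × g
Target RCF = 27,480.4 + 32,100 = 59,580.4 × g
N² = 59,580.4 / (18.8942 × 10⁻⁵) = 315,336,982
N ≈ √315,336,982 ≈ 17,757.7

≈ 17750 RPM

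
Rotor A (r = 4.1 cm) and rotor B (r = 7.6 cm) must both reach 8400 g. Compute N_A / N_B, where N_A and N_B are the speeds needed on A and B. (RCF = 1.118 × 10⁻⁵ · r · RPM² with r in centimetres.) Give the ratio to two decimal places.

At fixed RCF, N ∝ 1/√r, so N_A/N_B = √(r_B/r_A) = √(7.6/4.1) = √1.853659 = 1.3615.

1.36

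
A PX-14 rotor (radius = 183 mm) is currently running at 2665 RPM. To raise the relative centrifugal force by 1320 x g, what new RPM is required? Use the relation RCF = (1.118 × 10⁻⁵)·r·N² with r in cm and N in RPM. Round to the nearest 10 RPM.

3680 RPM

r = 183 mm = 18.3 cm
Current RCF = 1.118 × 10⁻⁵ × 18.3 × (2665)² = 1.118 × 10⁻⁵ × 18.3 × 7,102,225 ≈ 1,453.1 × g
Target RCF = 1,453.1 + 1,320 = 2,773.1 × g
N² = 2,773.1 / (20.4594 × 10⁻⁵) = 13,554,161
N ≈ √13,554,161 ≈ 3,681.6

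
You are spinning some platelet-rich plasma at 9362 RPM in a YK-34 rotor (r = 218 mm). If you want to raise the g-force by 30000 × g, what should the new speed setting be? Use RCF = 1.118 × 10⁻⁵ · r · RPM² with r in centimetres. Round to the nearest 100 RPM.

r = 218 mm = 21.8 cm
Current RCF = 1.118 × 10⁻⁵ × 21.8 × (9362)² = 1.118 × 10⁻⁵ × 21.8 × 87,647,044 ≈ 21,361.7 × g
Target RCF = 21,361.7 + 30,000 = 51,361.7 × g
N² = 51,361.7 / (24.3724 × 10⁻⁵) = 210,737,145
N ≈ √210,737,145 ≈ 14,516.8

14500 RPM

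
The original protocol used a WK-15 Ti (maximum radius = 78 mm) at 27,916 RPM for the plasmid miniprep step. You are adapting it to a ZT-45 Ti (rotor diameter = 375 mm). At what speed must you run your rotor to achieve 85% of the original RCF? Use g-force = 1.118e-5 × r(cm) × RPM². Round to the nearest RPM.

16600 RPM

Original rotor: r = 78 mm = 7.8 cm
RCF_original = 1.118 × 10⁻⁵ × 7.8 × (27916)² = 1.118 × 10⁻⁵ × 7.8 × 779,303,056 ≈ 67,958.3 × g
Target RCF = 0.85 × 67,958.3 ≈ 57,764.6 × g
Your rotor: r = 375 mm / 2 = 187.5 mm = 18.75 cm
57,764.6 = 1.118 × 10⁻⁵ × 18.75 × N²
N² = 57,764.6 / (20.9625 × 10⁻⁵) = 275,561,598
N ≈ √275,561,598 ≈ 16,600.0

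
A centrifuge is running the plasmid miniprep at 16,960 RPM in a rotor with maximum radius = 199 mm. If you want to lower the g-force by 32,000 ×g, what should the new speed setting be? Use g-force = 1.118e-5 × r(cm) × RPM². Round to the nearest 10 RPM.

11990 RPM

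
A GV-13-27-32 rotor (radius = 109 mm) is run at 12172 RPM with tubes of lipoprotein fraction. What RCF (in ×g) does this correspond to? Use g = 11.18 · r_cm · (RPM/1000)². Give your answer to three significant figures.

r = 109 mm = 10.9 cm
RCF = 11.18 × 10.9 × (12.172)² = 11.18 × 10.9 × 148.157584 ≈ 18,054.8 × g

RCF ≈ 18100 ×g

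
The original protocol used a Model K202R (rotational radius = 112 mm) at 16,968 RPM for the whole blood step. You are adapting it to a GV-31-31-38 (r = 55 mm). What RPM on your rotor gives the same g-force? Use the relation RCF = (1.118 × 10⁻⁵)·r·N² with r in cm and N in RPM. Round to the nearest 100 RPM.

Original rotor: r = 112 mm = 11.2 cm
RCF_original = 1.118 × 10⁻⁵ × 11.2 × (16968)² = 1.118 × 10⁻⁵ × 11.2 × 287,913,024 ≈ 36,051.3 × g
Your rotor: r = 55 mm = 5.5 cm
36,051.3 = 1.118 × 10⁻⁵ × 5.5 × N²
N² = 36,051.3 / (6.149 × 10⁻⁵) = 586,295,333
N ≈ √586,295,333 ≈ 24,213.5

24200 RPM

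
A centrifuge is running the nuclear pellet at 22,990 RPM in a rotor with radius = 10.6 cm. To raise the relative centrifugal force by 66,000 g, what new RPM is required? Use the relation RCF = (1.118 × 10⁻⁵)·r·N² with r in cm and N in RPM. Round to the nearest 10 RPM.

Current RCF = 1.118 × 10⁻⁵ × 10.6 × (22990)² = 1.118 × 10⁻⁵ × 10.6 × 528,540,100 ≈ 62,636.2 × g
Target RCF = 62,636.2 + 66,000 = 128,636.2 × g
N² = 128,636.2 / (11.8508 × 10⁻⁵) = 1,085,464,272
N ≈ √1,085,464,272 ≈ 32,946.4

≈ 32950 RPM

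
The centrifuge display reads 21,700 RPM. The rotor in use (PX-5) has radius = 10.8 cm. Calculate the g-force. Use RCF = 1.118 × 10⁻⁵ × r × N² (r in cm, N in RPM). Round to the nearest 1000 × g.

≈ 57000 × g

RCF = 1.118 × 10⁻⁵ × r × N²
RCF = 1.118 × 10⁻⁵ × 10.8 × (21700)² = 1.118 × 10⁻⁵ × 10.8 × 470,890,000 ≈ 56,857.1 × g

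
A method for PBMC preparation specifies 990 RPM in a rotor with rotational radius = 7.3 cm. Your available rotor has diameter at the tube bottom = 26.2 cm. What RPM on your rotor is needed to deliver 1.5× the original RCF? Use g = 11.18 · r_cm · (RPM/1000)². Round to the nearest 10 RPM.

RCF = 11.18 × r × (N/1000)²
RCF_original = 11.18 × 7.3 × (0.99)² = 11.18 × 7.3 × 0.9801 ≈ 80 × g
Target RCF = 1.5 × 80 ≈ 120 × g
Your rotor: r = 26.2 / 2 = 13.1 cm
120 = 11.18 × 13.1 × (N/1000)²
(N/1000)² = 120 / 146.458 = 0.8193475
N = 1000 × √0.8193475 ≈ 905.2

910 RPM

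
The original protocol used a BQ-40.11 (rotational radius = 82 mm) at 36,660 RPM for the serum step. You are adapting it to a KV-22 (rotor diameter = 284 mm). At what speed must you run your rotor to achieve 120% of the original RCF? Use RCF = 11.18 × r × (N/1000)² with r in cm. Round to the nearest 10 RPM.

Original rotor: r = 82 mm = 8.2 cm
RCF = 11.18 × r × (N/1000)²
RCF_original = 11.18 × 8.2 × (36.66)² = 11.18 × 8.2 × 1,343.9556 ≈ 123,208.5 × g
Target RCF = 1.2 × 123,208.5 ≈ 147,850.2 × g
Your rotor: r = 284 mm / 2 = 142 mm = 14.2 cm
147,850.2 = 11.18 × 14.2 × (N/1000)²
(N/1000)² = 147,850.2 / 158.756 = 931.3046
N = 1000 × √931.3046 ≈ 30,517.3

≈ 30520 RPM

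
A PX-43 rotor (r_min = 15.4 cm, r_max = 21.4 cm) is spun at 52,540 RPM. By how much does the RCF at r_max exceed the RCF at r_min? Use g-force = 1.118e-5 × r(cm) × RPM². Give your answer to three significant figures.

ΔRCF = 1.118 × 10⁻⁵ × (r_max − r_min) × N² = 1.118 × 10⁻⁵ × 6.0 × 2,760,451,600 ≈ 185,171.1

ΔRCF ≈ 185000 x g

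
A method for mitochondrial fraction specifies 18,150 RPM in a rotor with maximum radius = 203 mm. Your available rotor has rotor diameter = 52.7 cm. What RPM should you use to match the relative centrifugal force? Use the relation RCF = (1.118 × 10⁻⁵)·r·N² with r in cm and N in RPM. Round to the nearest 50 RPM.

15950 RPM

Original rotor: r = 203 mm = 20.3 cm
RCF_original = 1.118 × 10⁻⁵ × 20.3 × (18150)² = 1.118 × 10⁻⁵ × 20.3 × 329,422,500 ≈ 74,763.8 × g
Your rotor: r = 52.7 / 2 = 26.35 cm
74,763.8 = 1.118 × 10⁻⁵ × 26.35 × N²
N² = 74,763.8 / (29.4593 × 10⁻⁵) = 253,786,750
N ≈ √253,786,750 ≈ 15,930.7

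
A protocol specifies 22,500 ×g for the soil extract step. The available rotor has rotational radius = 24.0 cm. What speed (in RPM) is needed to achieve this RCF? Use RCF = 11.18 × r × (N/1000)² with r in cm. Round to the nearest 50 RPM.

22,500 = 11.18 × 24 × (N/1000)²
(N/1000)² = 22,500 / 268.32 = 83.8551
N = 1000 × √83.8551 ≈ 9,157.2

N ≈ 9150 RPM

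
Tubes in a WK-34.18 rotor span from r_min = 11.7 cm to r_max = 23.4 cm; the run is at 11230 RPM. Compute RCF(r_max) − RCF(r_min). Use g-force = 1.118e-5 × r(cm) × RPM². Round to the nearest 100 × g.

RCF_max = 1.118 × 10⁻⁵ × 23.4 × (11230)² = 1.118 × 10⁻⁵ × 23.4 × 126,112,900 ≈ 32,992.6 × g
RCF_min = 1.118 × 10⁻⁵ × 11.7 × (11230)² = 1.118 × 10⁻⁵ × 11.7 × 126,112,900 ≈ 16,496.3 × g
ΔRCF = 32,992.6 − 16,496.3 = 16,496.3

ΔRCF ≈ 16500 g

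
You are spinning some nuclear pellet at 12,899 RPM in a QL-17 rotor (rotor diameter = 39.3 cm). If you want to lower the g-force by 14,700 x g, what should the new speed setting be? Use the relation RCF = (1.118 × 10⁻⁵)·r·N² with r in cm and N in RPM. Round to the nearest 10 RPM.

9970 RPM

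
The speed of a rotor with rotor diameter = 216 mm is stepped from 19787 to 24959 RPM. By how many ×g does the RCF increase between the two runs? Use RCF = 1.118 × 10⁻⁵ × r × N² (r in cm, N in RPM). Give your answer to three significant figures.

r = 216 mm / 2 = 108 mm = 10.8 cm
RCF₁ = 1.118 × 10⁻⁵ × 10.8 × (19787)² = 1.118 × 10⁻⁵ × 10.8 × 391,525,369 ≈ 47,274.3 × g
RCF₂ = 1.118 × 10⁻⁵ × 10.8 × (24959)² = 1.118 × 10⁻⁵ × 10.8 × 622,951,681 ≈ 75,217.7 × g
Increase = 75,217.7 − 47,274.3 = 27,943.4

≈ 27900 ×g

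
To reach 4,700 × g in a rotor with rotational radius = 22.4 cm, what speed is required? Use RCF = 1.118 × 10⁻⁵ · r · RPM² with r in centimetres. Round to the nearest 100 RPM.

RCF = 1.118 × 10⁻⁵ × r × N²
4,700 = 1.118 × 10⁻⁵ × 22.4 × N²
N² = 4,700 / (25.0432 × 10⁻⁵) = 18,767,570
N ≈ √18,767,570 ≈ 4,332.2

4300 RPM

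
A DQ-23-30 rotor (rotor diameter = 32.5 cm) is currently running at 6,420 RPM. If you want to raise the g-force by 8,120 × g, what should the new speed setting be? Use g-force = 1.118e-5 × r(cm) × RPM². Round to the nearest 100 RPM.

≈ 9300 RPM

r = 32.5 / 2 = 16.25 cm
Current RCF = 1.118 × 10⁻⁵ × 16.25 × (6420)² = 1.118 × 10⁻⁵ × 16.25 × 41,216,400 ≈ 7,488 × g
Target RCF = 7,488 + 8,120 = 15,608 × g
N² = 15,608 / (18.1675 × 10⁻⁵) = 85,911,655
N ≈ √85,911,655 ≈ 9,268.9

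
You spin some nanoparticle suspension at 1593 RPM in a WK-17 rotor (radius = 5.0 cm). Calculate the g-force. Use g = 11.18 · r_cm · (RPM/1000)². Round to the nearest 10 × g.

RCF ≈ 140 × g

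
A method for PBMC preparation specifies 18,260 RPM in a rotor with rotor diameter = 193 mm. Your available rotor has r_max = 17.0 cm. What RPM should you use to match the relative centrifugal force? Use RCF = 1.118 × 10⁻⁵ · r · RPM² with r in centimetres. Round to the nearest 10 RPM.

Original rotor: r = 193 mm / 2 = 96.5 mm = 9.65 cm
RCF_original = 1.118 × 10⁻⁵ × 9.65 × (18260)² = 1.118 × 10⁻⁵ × 9.65 × 333,427,600 ≈ 35,972.5 × g
35,972.5 = 1.118 × 10⁻⁵ × 17 × N²
N² = 35,972.5 / (19.006 × 10⁻⁵) = 189,269,178
N ≈ √189,269,178 ≈ 13,757.5

≈ 13760 RPM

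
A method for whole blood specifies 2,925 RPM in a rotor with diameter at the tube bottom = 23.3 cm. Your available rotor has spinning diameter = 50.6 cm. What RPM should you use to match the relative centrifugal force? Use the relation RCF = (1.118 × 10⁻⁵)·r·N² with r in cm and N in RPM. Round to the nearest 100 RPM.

2000 RPM

Original rotor: r = 23.3 / 2 = 11.65 cm
RCF_original = 1.118 × 10⁻⁵ × 11.65 × (2925)² = 1.118 × 10⁻⁵ × 11.65 × 8,555,625 ≈ 1,114.3 × g
Your rotor: r = 50.6 / 2 = 25.3 cm
1,114.3 = 1.118 × 10⁻⁵ × 25.3 × N²
N² = 1,114.3 / (28.2854 × 10⁻⁵) = 3,939,488
N ≈ √3,939,488 ≈ 1,984.8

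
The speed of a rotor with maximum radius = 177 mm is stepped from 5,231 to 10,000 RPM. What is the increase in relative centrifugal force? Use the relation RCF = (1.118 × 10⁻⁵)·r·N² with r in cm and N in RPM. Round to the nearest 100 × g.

r = 177 mm = 17.7 cm
RCF₁ = 1.118 × 10⁻⁵ × 17.7 × (5231)² = 1.118 × 10⁻⁵ × 17.7 × 27,363,361 ≈ 5,414.8 × g
RCF₂ = 1.118 × 10⁻⁵ × 17.7 × (10000)² = 1.118 × 10⁻⁵ × 17.7 × 100,000,000 ≈ 19,788.6 × g
Increase = 19,788.6 − 5,414.8 = 14,373.8

14400 x g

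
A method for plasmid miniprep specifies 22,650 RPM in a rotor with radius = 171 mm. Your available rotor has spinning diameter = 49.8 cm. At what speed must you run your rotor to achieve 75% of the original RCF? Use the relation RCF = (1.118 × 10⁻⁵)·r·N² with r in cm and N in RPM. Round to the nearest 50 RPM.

≈ 16250 RPM

Original rotor: r = 171 mm = 17.1 cm
RCF_original = 1.118 × 10⁻⁵ × 17.1 × (22650)² = 1.118 × 10⁻⁵ × 17.1 × 513,022,500 ≈ 98,078.6 × g
Target RCF = 0.75 × 98,078.6 ≈ 73,559 × g
Your rotor: r = 49.8 / 2 = 24.9 cm
73,559 = 1.118 × 10⁻⁵ × 24.9 × N²
N² = 73,559 / (27.8382 × 10⁻⁵) = 264,237,630
N ≈ √264,237,630 ≈ 16,255.4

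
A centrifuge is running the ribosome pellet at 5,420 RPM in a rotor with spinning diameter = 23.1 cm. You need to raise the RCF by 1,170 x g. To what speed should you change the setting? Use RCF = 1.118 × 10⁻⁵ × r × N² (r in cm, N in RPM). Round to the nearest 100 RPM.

r = 23.1 / 2 = 11.55 cm
Current RCF = 1.118 × 10⁻⁵ × 11.55 × (5420)² = 1.118 × 10⁻⁵ × 11.55 × 29,376,400 ≈ 3,793.3 × g
Target RCF = 3,793.3 + 1,170 = 4,963.3 × g
N² = 4,963.3 / (12.9129 × 10⁻⁵) = 38,436,757
N ≈ √38,436,757 ≈ 6,199.7

6200 RPM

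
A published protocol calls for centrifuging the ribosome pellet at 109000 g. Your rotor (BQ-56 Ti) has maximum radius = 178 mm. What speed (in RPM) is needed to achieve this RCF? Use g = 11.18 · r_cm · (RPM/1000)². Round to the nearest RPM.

23404 RPM

r = 178 mm = 17.8 cm
RCF = 11.18 × r × (N/1000)²
109,000 = 11.18 × 17.8 × (N/1000)²
(N/1000)² = 109,000 / 199.004 = 547.7277
N = 1000 × √547.7277 ≈ 23,403.6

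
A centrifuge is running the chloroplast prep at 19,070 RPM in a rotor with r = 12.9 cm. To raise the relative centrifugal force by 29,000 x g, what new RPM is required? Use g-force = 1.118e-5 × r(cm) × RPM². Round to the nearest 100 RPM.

≈ 23800 RPM

Current RCF = 1.118 × 10⁻⁵ × 12.9 × (19070)² = 1.118 × 10⁻⁵ × 12.9 × 363,664,900 ≈ 52,448.5 × g
Target RCF = 52,448.5 + 29,000 = 81,448.5 × g
N² = 81,448.5 / (14.4222 × 10⁻⁵) = 564,743,936
N ≈ √564,743,936 ≈ 23,764.3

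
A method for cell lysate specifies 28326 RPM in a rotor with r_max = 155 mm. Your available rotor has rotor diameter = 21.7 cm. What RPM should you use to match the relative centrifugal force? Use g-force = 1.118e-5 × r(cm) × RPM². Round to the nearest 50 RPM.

≈ 33850 RPM

Original rotor: r = 155 mm = 15.5 cm
RCF_original = 1.118 × 10⁻⁵ × 15.5 × (28326)² = 1.118 × 10⁻⁵ × 15.5 × 802,362,276 ≈ 139,041.4 × g
Your rotor: r = 21.7 / 2 = 10.85 cm
139,041.4 = 1.118 × 10⁻⁵ × 10.85 × N²
N² = 139,041.4 / (12.1303 × 10⁻⁵) = 1,146,232,162
N ≈ √1,146,232,162 ≈ 33,856.1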